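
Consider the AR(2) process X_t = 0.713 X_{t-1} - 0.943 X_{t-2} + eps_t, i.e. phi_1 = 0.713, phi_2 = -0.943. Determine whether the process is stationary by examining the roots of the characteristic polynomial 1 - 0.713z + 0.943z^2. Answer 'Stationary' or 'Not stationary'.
\text{Stationary}

The AR(p) characteristic polynomial is P(z) = 1 - 0.713z + 0.943z^2.
Stationarity requires all roots to lie outside the unit circle, i.e. |z| > 1 for every root.
Set 1 + (-0.713) z + (0.943) z^2 = 0, i.e. a z^2 + b z + c = 0 with a = 0.943, b = -0.713, c = 1.
Discriminant D = b^2 - 4ac = (-0.713)^2 - 4*(0.943)*1 = 0.508369 - (3.772) = -3.263631.
D < 0, so the roots are the complex-conjugate pair z = (-b +/- i sqrt(-D)) / (2a) = 0.378 +/- 0.9579i.
For a conjugate pair |z|^2 = z * conj(z) = (product of roots) = c/a = 1/(0.943) = 1.060445, so |z| = sqrt(1.060445) = 1.0298 for both roots.
Moduli of all roots: 1.0298, 1.0298.
All moduli strictly greater than 1? Yes.
Verdict: Stationary.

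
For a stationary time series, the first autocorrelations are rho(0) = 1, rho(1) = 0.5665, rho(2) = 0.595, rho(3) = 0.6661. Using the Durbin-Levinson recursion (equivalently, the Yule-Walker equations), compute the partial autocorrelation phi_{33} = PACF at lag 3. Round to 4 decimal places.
\phi_{33} = 0.4159

The PACF at lag k is phi_{kk}, the last component of the solution
to the Yule-Walker system G_k phi = r_k where
  (G_k)_{ij} = rho(|i - j|), (r_k)_i = rho(i), i,j = 1..k.
Equivalently, Durbin-Levinson gives phi_{kk} iteratively:
  phi_{11} = rho(1)
  phi_{kk} = [rho(k) - sum_{j=1..k-1} phi_{k-1,j} rho(k-j)]
            / [1 - sum_{j=1..k-1} phi_{k-1,j} rho(j)],
  phi_{k,j} = phi_{k-1,j} - phi_{kk} phi_{k-1,k-j},  j = 1..k-1.
Step k = 1:
  phi_11 = rho(1) = 0.5665.
Step k = 2:
  phi_22 = [rho(2) - phi_11 rho(1)] / [1 - phi_11 rho(1)] = [0.595 - (0.5665)(0.5665)] / [1 - (0.5665)(0.5665)]
         = 0.27407775 / 0.67907775 = 0.403603.
  Update: phi_21 = phi_11 - phi_22 phi_11 = 0.5665 - (0.403603)(0.5665) = 0.337859.
Step k = 3:
  phi_33 = [rho(3) - phi_21 rho(2) - phi_22 rho(1)] / [1 - phi_21 rho(1) - phi_22 rho(2)]
    numerator   = 0.6661 - (0.337859)(0.595) - (0.403603)(0.5665) = 0.23643288
    denominator = 1 - (0.337859)(0.5665) - (0.403603)(0.595) = 0.56845917
  phi_33 = 0.23643288 / 0.56845917 = 0.4159.
Therefore phi_{33} = 0.4159.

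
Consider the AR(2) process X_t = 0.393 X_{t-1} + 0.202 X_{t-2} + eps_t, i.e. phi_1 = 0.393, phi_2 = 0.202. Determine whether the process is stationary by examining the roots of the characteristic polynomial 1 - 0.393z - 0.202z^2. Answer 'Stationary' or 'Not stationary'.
\text{Stationary}

The AR(p) characteristic polynomial is P(z) = 1 - 0.393z - 0.202z^2.
Stationarity requires all roots to lie outside the unit circle, i.e. |z| > 1 for every root.
Set 1 + (-0.393) z + (-0.202) z^2 = 0, i.e. a z^2 + b z + c = 0 with a = -0.202, b = -0.393, c = 1.
Discriminant D = b^2 - 4ac = (-0.393)^2 - 4*(-0.202)*1 = 0.154449 - (-0.808) = 0.962449.
D >= 0, so the roots are real: z = (-b +/- sqrt(D)) / (2a) = (0.393 +/- 0.981045) / (-0.404).
  z_1 = (0.393 + 0.981045) / (-0.404) = -3.4011,   |z_1| = 3.4011.
  z_2 = (0.393 - 0.981045) / (-0.404) = 1.4556,   |z_2| = 1.4556.
Moduli of all roots: 3.4011, 1.4556.
All moduli strictly greater than 1? Yes.
Verdict: Stationary.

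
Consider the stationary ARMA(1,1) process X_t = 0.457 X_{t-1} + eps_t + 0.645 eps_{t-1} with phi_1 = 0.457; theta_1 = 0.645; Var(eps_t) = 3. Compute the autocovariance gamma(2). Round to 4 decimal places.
\gamma(2) = 2.4726

Multiply the model equation by X_{t-k} and take expectations. With theta_0 = psi_0 = 1 and psi_j the MA(infinity) weights, this gives
  gamma(k) - sum_i phi_i gamma(k-i) = c_k,
  c_k = sigma^2 * sum_{j=k..q} theta_j psi_{j-k}   (c_k = 0 for k > q),
using gamma(-m) = gamma(m).
psi-weights needed (psi_j = theta_j + sum_i phi_i psi_{j-i}):
  psi_1 = theta_1 + phi_1 = 0.645 + (0.457) = 1.102
Right-hand sides:
  c_0 = sigma^2 (1 + theta_1 psi_1) = 3 * (1 + (0.645)(1.102)) = 3 * 1.71079 = 5.13237
  c_1 = sigma^2 theta_1 = 3 * (0.645) = 1.935
  c_2 = 0
Equations for k = 0 and k = 1 (AR order 1):
  gamma(0) = phi_1 gamma(1) + c_0
  gamma(1) = phi_1 gamma(0) + c_1
Substituting the second into the first: gamma(0) (1 - phi_1^2) = c_0 + phi_1 c_1, so
  gamma(0) = (c_0 + phi_1 c_1) / (1 - phi_1^2) = (5.13237 + (0.457)(1.935)) / (1 - (0.457)^2) = 6.016665 / 0.791151 = 7.604952.
  gamma(1) = phi_1 gamma(0) + c_1 = (0.457)(7.604952) + (1.935) = 5.410463.
For k = 2 (> q): gamma(2) = phi_1 gamma(1) = (0.457)(5.410463) = 2.472582.
Therefore gamma(2) = 2.4726 (to 4 decimal places).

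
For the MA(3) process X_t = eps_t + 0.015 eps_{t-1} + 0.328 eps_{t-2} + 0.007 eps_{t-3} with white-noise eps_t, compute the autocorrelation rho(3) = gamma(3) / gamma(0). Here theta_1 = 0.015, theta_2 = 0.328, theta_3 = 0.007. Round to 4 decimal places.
\rho(3) = 0.0063

For an MA(q) process with theta_0 = 1, the autocovariance is
  gamma(k) = sigma^2 * sum_{i=0..q-k} theta_i * theta_{i+k},
and rho(k) = gamma(k) / gamma(0). Sigma^2 cancels.
  numerator   = (1)*(0.007) = 0.007.
  denominator = (1)^2 + (0.015)^2 + (0.328)^2 + (0.007)^2 = 1.107858.
  rho(3) = 0.007 / 1.107858 = 0.0063.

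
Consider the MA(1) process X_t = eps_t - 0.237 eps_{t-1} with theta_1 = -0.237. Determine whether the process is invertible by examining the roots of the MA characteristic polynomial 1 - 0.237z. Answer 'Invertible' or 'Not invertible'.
\text{Invertible}

The MA(q) characteristic polynomial is P(z) = 1 - 0.237z.
Invertibility requires all roots to lie outside the unit circle, i.e. |z| > 1 for every root.
This is linear in z: 1 + (-0.237) z = 0  =>  z = -1/(-0.237) = 4.219409,  |z| = 4.219409.
Moduli of all roots: 4.2194.
All moduli strictly greater than 1? Yes.
Verdict: Invertible.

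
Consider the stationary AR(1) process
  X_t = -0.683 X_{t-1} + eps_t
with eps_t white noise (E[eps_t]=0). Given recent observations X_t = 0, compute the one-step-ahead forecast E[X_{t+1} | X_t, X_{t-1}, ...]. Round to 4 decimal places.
E[X_{t+1} \mid \mathcal F_t] = 0.0000

For an AR(p) model X_t = c + sum_i phi_i X_{t-i} + eps_t, the
one-step-ahead conditional mean is
  E[X_{t+1} | X_t, ...] = c + sum_i phi_i X_{t+1-i}.
Substitute known values:
  E[X_{t+1} | ...] = (-0.683) * (0)
                   = 0.0000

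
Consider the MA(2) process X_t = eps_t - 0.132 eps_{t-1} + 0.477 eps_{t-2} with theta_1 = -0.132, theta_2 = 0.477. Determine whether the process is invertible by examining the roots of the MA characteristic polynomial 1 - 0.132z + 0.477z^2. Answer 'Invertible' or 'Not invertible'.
\text{Invertible}

The MA(q) characteristic polynomial is P(z) = 1 - 0.132z + 0.477z^2.
Invertibility requires all roots to lie outside the unit circle, i.e. |z| > 1 for every root.
Set 1 + (-0.132) z + (0.477) z^2 = 0, i.e. a z^2 + b z + c = 0 with a = 0.477, b = -0.132, c = 1.
Discriminant D = b^2 - 4ac = (-0.132)^2 - 4*(0.477)*1 = 0.017424 - (1.908) = -1.890576.
D < 0, so the roots are the complex-conjugate pair z = (-b +/- i sqrt(-D)) / (2a) = 0.1384 +/- 1.4413i.
For a conjugate pair |z|^2 = z * conj(z) = (product of roots) = c/a = 1/(0.477) = 2.096436, so |z| = sqrt(2.096436) = 1.4479 for both roots.
Moduli of all roots: 1.4479, 1.4479.
All moduli strictly greater than 1? Yes.
Verdict: Invertible.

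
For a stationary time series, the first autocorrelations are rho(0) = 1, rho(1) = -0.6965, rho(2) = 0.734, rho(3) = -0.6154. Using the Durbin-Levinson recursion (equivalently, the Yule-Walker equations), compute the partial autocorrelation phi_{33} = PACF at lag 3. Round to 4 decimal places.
\phi_{33} = -0.0370

The PACF at lag k is phi_{kk}, the last component of the solution
to the Yule-Walker system G_k phi = r_k where
  (G_k)_{ij} = rho(|i - j|), (r_k)_i = rho(i), i,j = 1..k.
Equivalently, Durbin-Levinson gives phi_{kk} iteratively:
  phi_{11} = rho(1)
  phi_{kk} = [rho(k) - sum_{j=1..k-1} phi_{k-1,j} rho(k-j)]
            / [1 - sum_{j=1..k-1} phi_{k-1,j} rho(j)],
  phi_{k,j} = phi_{k-1,j} - phi_{kk} phi_{k-1,k-j},  j = 1..k-1.
Step k = 1:
  phi_11 = rho(1) = -0.6965.
Step k = 2:
  phi_22 = [rho(2) - phi_11 rho(1)] / [1 - phi_11 rho(1)] = [0.734 - (-0.6965)(-0.6965)] / [1 - (-0.6965)(-0.6965)]
         = 0.24888775 / 0.51488775 = 0.483383.
  Update: phi_21 = phi_11 - phi_22 phi_11 = -0.6965 - (0.483383)(-0.6965) = -0.359824.
Step k = 3:
  phi_33 = [rho(3) - phi_21 rho(2) - phi_22 rho(1)] / [1 - phi_21 rho(1) - phi_22 rho(2)]
    numerator   = -0.6154 - (-0.359824)(0.734) - (0.483383)(-0.6965) = -0.0146132
    denominator = 1 - (-0.359824)(-0.6965) - (0.483383)(0.734) = 0.39457976
  phi_33 = -0.0146132 / 0.39457976 = -0.037.
Therefore phi_{33} = -0.0370.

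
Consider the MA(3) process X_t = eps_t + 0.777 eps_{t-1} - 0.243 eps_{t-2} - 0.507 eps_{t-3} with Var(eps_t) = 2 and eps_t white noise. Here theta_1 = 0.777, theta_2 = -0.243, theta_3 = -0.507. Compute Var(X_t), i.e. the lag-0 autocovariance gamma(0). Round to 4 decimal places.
\gamma(0) = 3.8397

For an MA(q) process X_t = eps_t + sum_i theta_i eps_{t-i} with
Var(eps_t) = sigma^2, the variance is
  gamma(0) = sigma^2 * (1 + sum_i theta_i^2).
  sum_i theta_i^2 = (0.777)^2 + (-0.243)^2 + (-0.507)^2 = 0.603729 + 0.059049 + 0.257049 = 0.919827.
  gamma(0) = 2 * (1 + 0.919827) = 2 * 1.919827 = 3.839654, which rounds to 3.8397.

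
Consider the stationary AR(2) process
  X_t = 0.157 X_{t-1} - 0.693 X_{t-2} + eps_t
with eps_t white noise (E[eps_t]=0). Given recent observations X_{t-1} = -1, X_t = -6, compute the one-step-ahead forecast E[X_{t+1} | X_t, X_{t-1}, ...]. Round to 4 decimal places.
E[X_{t+1} \mid \mathcal F_t] = -0.2490

For an AR(p) model X_t = c + sum_i phi_i X_{t-i} + eps_t, the
one-step-ahead conditional mean is
  E[X_{t+1} | X_t, ...] = c + sum_i phi_i X_{t+1-i}.
Substitute known values:
  E[X_{t+1} | ...] = (0.157) * (-6) + (-0.693) * (-1)
                   = -0.2490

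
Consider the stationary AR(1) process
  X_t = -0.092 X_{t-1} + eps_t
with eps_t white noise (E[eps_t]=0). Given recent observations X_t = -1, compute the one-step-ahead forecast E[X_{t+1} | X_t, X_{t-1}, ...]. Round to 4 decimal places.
E[X_{t+1} \mid \mathcal F_t] = 0.0920

For an AR(p) model X_t = c + sum_i phi_i X_{t-i} + eps_t, the
one-step-ahead conditional mean is
  E[X_{t+1} | X_t, ...] = c + sum_i phi_i X_{t+1-i}.
Substitute known values:
  E[X_{t+1} | ...] = (-0.092) * (-1)
                   = 0.0920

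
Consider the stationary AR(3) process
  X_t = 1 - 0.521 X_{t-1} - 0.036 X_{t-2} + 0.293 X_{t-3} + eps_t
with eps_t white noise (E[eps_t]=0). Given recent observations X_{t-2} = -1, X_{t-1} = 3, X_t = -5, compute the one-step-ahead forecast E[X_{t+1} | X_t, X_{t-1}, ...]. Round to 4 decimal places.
E[X_{t+1} \mid \mathcal F_t] = 3.2040

For an AR(p) model X_t = c + sum_i phi_i X_{t-i} + eps_t, the
one-step-ahead conditional mean is
  E[X_{t+1} | X_t, ...] = c + sum_i phi_i X_{t+1-i}.
Substitute known values:
  E[X_{t+1} | ...] = 1 + (-0.521) * (-5) + (-0.036) * (3) + (0.293) * (-1)
                   = 3.2040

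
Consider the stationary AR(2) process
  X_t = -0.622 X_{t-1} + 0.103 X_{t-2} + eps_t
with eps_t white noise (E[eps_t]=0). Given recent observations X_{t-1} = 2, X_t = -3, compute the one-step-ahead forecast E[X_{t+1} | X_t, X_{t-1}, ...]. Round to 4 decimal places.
E[X_{t+1} \mid \mathcal F_t] = 2.0720

For an AR(p) model X_t = c + sum_i phi_i X_{t-i} + eps_t, the
one-step-ahead conditional mean is
  E[X_{t+1} | X_t, ...] = c + sum_i phi_i X_{t+1-i}.
Substitute known values:
  E[X_{t+1} | ...] = (-0.622) * (-3) + (0.103) * (2)
                   = 2.0720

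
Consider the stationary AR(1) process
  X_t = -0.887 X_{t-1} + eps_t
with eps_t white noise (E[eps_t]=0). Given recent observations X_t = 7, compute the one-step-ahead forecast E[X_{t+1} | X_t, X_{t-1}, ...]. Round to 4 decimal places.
E[X_{t+1} \mid \mathcal F_t] = -6.2090

For an AR(p) model X_t = c + sum_i phi_i X_{t-i} + eps_t, the
one-step-ahead conditional mean is
  E[X_{t+1} | X_t, ...] = c + sum_i phi_i X_{t+1-i}.
Substitute known values:
  E[X_{t+1} | ...] = (-0.887) * (7)
                   = -6.2090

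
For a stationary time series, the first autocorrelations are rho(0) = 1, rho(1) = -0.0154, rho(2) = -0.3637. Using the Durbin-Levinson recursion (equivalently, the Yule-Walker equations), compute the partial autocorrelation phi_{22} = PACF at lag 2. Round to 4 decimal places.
\phi_{22} = -0.3640

The PACF at lag k is phi_{kk}, the last component of the solution
to the Yule-Walker system G_k phi = r_k where
  (G_k)_{ij} = rho(|i - j|), (r_k)_i = rho(i), i,j = 1..k.
Equivalently, Durbin-Levinson gives phi_{kk} iteratively:
  phi_{11} = rho(1)
  phi_{kk} = [rho(k) - sum_{j=1..k-1} phi_{k-1,j} rho(k-j)]
            / [1 - sum_{j=1..k-1} phi_{k-1,j} rho(j)],
  phi_{k,j} = phi_{k-1,j} - phi_{kk} phi_{k-1,k-j},  j = 1..k-1.
Step k = 1:
  phi_11 = rho(1) = -0.0154.
Step k = 2:
  phi_22 = [rho(2) - phi_11 rho(1)] / [1 - phi_11 rho(1)] = [-0.3637 - (-0.0154)(-0.0154)] / [1 - (-0.0154)(-0.0154)]
         = -0.36393716 / 0.99976284 = -0.364.
Therefore phi_{22} = -0.3640.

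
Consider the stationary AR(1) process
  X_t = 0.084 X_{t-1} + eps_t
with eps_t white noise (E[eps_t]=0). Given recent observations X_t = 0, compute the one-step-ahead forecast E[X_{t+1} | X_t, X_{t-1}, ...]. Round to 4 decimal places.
E[X_{t+1} \mid \mathcal F_t] = 0.0000

For an AR(p) model X_t = c + sum_i phi_i X_{t-i} + eps_t, the
one-step-ahead conditional mean is
  E[X_{t+1} | X_t, ...] = c + sum_i phi_i X_{t+1-i}.
Substitute known values:
  E[X_{t+1} | ...] = (0.084) * (0)
                   = 0.0000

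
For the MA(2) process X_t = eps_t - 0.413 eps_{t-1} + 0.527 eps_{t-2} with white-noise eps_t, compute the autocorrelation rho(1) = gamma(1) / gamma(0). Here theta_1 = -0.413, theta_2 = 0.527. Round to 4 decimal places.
\rho(1) = -0.4354

For an MA(q) process with theta_0 = 1, the autocovariance is
  gamma(k) = sigma^2 * sum_{i=0..q-k} theta_i * theta_{i+k},
and rho(k) = gamma(k) / gamma(0). Sigma^2 cancels.
  numerator   = (1)*(-0.413) + (-0.413)*(0.527) = -0.630651.
  denominator = (1)^2 + (-0.413)^2 + (0.527)^2 = 1.448298.
  rho(1) = -0.630651 / 1.448298 = -0.4354.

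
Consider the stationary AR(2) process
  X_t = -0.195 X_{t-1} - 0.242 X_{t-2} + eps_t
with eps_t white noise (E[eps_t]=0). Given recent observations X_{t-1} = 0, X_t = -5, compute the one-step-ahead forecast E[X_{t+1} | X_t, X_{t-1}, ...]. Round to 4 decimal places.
E[X_{t+1} \mid \mathcal F_t] = 0.9750

For an AR(p) model X_t = c + sum_i phi_i X_{t-i} + eps_t, the
one-step-ahead conditional mean is
  E[X_{t+1} | X_t, ...] = c + sum_i phi_i X_{t+1-i}.
Substitute known values:
  E[X_{t+1} | ...] = (-0.195) * (-5) + (-0.242) * (0)
                   = 0.9750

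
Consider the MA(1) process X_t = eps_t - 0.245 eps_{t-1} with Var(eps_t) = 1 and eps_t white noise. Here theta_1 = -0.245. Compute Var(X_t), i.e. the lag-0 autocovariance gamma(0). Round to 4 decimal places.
\gamma(0) = 1.0600

For an MA(q) process X_t = eps_t + sum_i theta_i eps_{t-i} with
Var(eps_t) = sigma^2, the variance is
  gamma(0) = sigma^2 * (1 + sum_i theta_i^2).
  sum_i theta_i^2 = (-0.245)^2 = 0.060025.
  gamma(0) = 1 * (1 + 0.060025) = 1 * 1.060025 = 1.060025, which rounds to 1.0600.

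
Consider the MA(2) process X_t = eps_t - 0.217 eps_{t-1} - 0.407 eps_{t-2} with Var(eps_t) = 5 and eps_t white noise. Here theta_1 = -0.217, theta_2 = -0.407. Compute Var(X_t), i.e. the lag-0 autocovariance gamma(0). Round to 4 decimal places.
\gamma(0) = 6.0637

For an MA(q) process X_t = eps_t + sum_i theta_i eps_{t-i} with
Var(eps_t) = sigma^2, the variance is
  gamma(0) = sigma^2 * (1 + sum_i theta_i^2).
  sum_i theta_i^2 = (-0.217)^2 + (-0.407)^2 = 0.047089 + 0.165649 = 0.212738.
  gamma(0) = 5 * (1 + 0.212738) = 5 * 1.212738 = 6.06369, which rounds to 6.0637.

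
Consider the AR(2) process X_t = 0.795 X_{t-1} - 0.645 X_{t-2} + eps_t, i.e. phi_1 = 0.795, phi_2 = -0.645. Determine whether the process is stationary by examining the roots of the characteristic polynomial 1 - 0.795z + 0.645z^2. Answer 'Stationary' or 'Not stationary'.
\text{Stationary}

The AR(p) characteristic polynomial is P(z) = 1 - 0.795z + 0.645z^2.
Stationarity requires all roots to lie outside the unit circle, i.e. |z| > 1 for every root.
Set 1 + (-0.795) z + (0.645) z^2 = 0, i.e. a z^2 + b z + c = 0 with a = 0.645, b = -0.795, c = 1.
Discriminant D = b^2 - 4ac = (-0.795)^2 - 4*(0.645)*1 = 0.632025 - (2.58) = -1.947975.
D < 0, so the roots are the complex-conjugate pair z = (-b +/- i sqrt(-D)) / (2a) = 0.6163 +/- 1.0819i.
For a conjugate pair |z|^2 = z * conj(z) = (product of roots) = c/a = 1/(0.645) = 1.550388, so |z| = sqrt(1.550388) = 1.2451 for both roots.
Moduli of all roots: 1.2451, 1.2451.
All moduli strictly greater than 1? Yes.
Verdict: Stationary.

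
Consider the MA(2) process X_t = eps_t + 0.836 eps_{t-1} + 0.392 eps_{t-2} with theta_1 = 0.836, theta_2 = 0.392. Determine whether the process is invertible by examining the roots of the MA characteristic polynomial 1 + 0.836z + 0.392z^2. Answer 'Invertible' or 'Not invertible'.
\text{Invertible}

The MA(q) characteristic polynomial is P(z) = 1 + 0.836z + 0.392z^2.
Invertibility requires all roots to lie outside the unit circle, i.e. |z| > 1 for every root.
Set 1 + (0.836) z + (0.392) z^2 = 0, i.e. a z^2 + b z + c = 0 with a = 0.392, b = 0.836, c = 1.
Discriminant D = b^2 - 4ac = (0.836)^2 - 4*(0.392)*1 = 0.698896 - (1.568) = -0.869104.
D < 0, so the roots are the complex-conjugate pair z = (-b +/- i sqrt(-D)) / (2a) = -1.0663 +/- 1.1891i.
For a conjugate pair |z|^2 = z * conj(z) = (product of roots) = c/a = 1/(0.392) = 2.55102, so |z| = sqrt(2.55102) = 1.5972 for both roots.
Moduli of all roots: 1.5972, 1.5972.
All moduli strictly greater than 1? Yes.
Verdict: Invertible.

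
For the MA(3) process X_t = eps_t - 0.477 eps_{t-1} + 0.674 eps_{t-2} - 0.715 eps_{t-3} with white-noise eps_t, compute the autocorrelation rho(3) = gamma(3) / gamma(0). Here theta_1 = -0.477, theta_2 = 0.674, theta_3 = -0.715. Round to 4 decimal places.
\rho(3) = -0.3260

For an MA(q) process with theta_0 = 1, the autocovariance is
  gamma(k) = sigma^2 * sum_{i=0..q-k} theta_i * theta_{i+k},
and rho(k) = gamma(k) / gamma(0). Sigma^2 cancels.
  numerator   = (1)*(-0.715) = -0.715.
  denominator = (1)^2 + (-0.477)^2 + (0.674)^2 + (-0.715)^2 = 2.19303.
  rho(3) = -0.715 / 2.19303 = -0.3260.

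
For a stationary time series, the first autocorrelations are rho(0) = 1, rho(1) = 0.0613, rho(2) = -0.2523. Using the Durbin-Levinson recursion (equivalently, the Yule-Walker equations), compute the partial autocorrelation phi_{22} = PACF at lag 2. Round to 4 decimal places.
\phi_{22} = -0.2570

The PACF at lag k is phi_{kk}, the last component of the solution
to the Yule-Walker system G_k phi = r_k where
  (G_k)_{ij} = rho(|i - j|), (r_k)_i = rho(i), i,j = 1..k.
Equivalently, Durbin-Levinson gives phi_{kk} iteratively:
  phi_{11} = rho(1)
  phi_{kk} = [rho(k) - sum_{j=1..k-1} phi_{k-1,j} rho(k-j)]
            / [1 - sum_{j=1..k-1} phi_{k-1,j} rho(j)],
  phi_{k,j} = phi_{k-1,j} - phi_{kk} phi_{k-1,k-j},  j = 1..k-1.
Step k = 1:
  phi_11 = rho(1) = 0.0613.
Step k = 2:
  phi_22 = [rho(2) - phi_11 rho(1)] / [1 - phi_11 rho(1)] = [-0.2523 - (0.0613)(0.0613)] / [1 - (0.0613)(0.0613)]
         = -0.25605769 / 0.99624231 = -0.257.
Therefore phi_{22} = -0.2570.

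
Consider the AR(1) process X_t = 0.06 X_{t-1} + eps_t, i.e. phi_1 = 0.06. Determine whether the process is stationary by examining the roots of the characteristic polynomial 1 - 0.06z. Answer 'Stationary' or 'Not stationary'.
\text{Stationary}

The AR(p) characteristic polynomial is P(z) = 1 - 0.06z.
Stationarity requires all roots to lie outside the unit circle, i.e. |z| > 1 for every root.
This is linear in z: 1 + (-0.06) z = 0  =>  z = -1/(-0.06) = 16.666667,  |z| = 16.666667.
Moduli of all roots: 16.6667.
All moduli strictly greater than 1? Yes.
Verdict: Stationary.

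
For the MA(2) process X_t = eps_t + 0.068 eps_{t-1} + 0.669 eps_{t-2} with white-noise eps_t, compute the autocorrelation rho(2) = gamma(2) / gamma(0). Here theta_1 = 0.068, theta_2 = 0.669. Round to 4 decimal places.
\rho(2) = 0.4607

For an MA(q) process with theta_0 = 1, the autocovariance is
  gamma(k) = sigma^2 * sum_{i=0..q-k} theta_i * theta_{i+k},
and rho(k) = gamma(k) / gamma(0). Sigma^2 cancels.
  numerator   = (1)*(0.669) = 0.669.
  denominator = (1)^2 + (0.068)^2 + (0.669)^2 = 1.452185.
  rho(2) = 0.669 / 1.452185 = 0.4607.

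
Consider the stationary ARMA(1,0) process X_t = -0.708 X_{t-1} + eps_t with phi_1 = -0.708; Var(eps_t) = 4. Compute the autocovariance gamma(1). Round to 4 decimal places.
\gamma(1) = -5.6784

Multiply the model equation by X_{t-k} and take expectations. With theta_0 = psi_0 = 1 and psi_j the MA(infinity) weights, this gives
  gamma(k) - sum_i phi_i gamma(k-i) = c_k,
  c_k = sigma^2 * sum_{j=k..q} theta_j psi_{j-k}   (c_k = 0 for k > q),
using gamma(-m) = gamma(m).
Pure AR (q = 0): c_0 = sigma^2 = 4, c_k = 0 for k >= 1.
Equations for k = 0 and k = 1 (AR order 1):
  gamma(0) = phi_1 gamma(1) + c_0
  gamma(1) = phi_1 gamma(0) + c_1
Substituting the second into the first: gamma(0) (1 - phi_1^2) = c_0 + phi_1 c_1, so
  gamma(0) = c_0 / (1 - phi_1^2) = 4 / (1 - (-0.708)^2) = 4 / 0.498736 = 8.020275.
  gamma(1) = phi_1 gamma(0) = (-0.708)(8.020275) = -5.678355.
Therefore gamma(1) = -5.6784 (to 4 decimal places).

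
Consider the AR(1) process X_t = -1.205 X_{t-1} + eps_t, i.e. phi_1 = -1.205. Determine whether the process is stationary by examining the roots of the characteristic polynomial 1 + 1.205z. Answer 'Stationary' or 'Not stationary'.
\text{Not stationary}

The AR(p) characteristic polynomial is P(z) = 1 + 1.205z.
Stationarity requires all roots to lie outside the unit circle, i.e. |z| > 1 for every root.
This is linear in z: 1 + (1.205) z = 0  =>  z = -1/(1.205) = -0.829876,  |z| = 0.829876.
Moduli of all roots: 0.8299.
All moduli strictly greater than 1? No.
Verdict: Not stationary.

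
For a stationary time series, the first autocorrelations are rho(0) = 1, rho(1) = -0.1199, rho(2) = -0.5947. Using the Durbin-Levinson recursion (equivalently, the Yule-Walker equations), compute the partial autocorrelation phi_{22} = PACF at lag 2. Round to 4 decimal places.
\phi_{22} = -0.6180

The PACF at lag k is phi_{kk}, the last component of the solution
to the Yule-Walker system G_k phi = r_k where
  (G_k)_{ij} = rho(|i - j|), (r_k)_i = rho(i), i,j = 1..k.
Equivalently, Durbin-Levinson gives phi_{kk} iteratively:
  phi_{11} = rho(1)
  phi_{kk} = [rho(k) - sum_{j=1..k-1} phi_{k-1,j} rho(k-j)]
            / [1 - sum_{j=1..k-1} phi_{k-1,j} rho(j)],
  phi_{k,j} = phi_{k-1,j} - phi_{kk} phi_{k-1,k-j},  j = 1..k-1.
Step k = 1:
  phi_11 = rho(1) = -0.1199.
Step k = 2:
  phi_22 = [rho(2) - phi_11 rho(1)] / [1 - phi_11 rho(1)] = [-0.5947 - (-0.1199)(-0.1199)] / [1 - (-0.1199)(-0.1199)]
         = -0.60907601 / 0.98562399 = -0.618.
Therefore phi_{22} = -0.6180.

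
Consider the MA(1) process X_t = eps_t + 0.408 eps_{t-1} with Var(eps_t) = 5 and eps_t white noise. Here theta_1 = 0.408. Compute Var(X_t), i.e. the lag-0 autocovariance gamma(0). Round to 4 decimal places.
\gamma(0) = 5.8323

For an MA(q) process X_t = eps_t + sum_i theta_i eps_{t-i} with
Var(eps_t) = sigma^2, the variance is
  gamma(0) = sigma^2 * (1 + sum_i theta_i^2).
  sum_i theta_i^2 = (0.408)^2 = 0.166464.
  gamma(0) = 5 * (1 + 0.166464) = 5 * 1.166464 = 5.83232, which rounds to 5.8323.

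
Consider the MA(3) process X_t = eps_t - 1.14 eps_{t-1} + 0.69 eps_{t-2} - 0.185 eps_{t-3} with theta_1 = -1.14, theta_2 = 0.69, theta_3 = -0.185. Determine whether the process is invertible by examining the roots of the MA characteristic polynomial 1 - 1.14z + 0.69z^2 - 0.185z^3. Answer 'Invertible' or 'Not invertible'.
\text{Invertible}

The MA(q) characteristic polynomial is P(z) = 1 - 1.14z + 0.69z^2 - 0.185z^3.
Invertibility requires all roots to lie outside the unit circle, i.e. |z| > 1 for every root.
Degree 3: look for a simple real root z0 first, then factor out (1 - z/z0) and solve the remaining quadratic.
Testing z0 = 2: P(2) = 1 + (-1.14)(2) + (0.69)(2)^2 + (-0.185)(2)^3
  = 1 + (-2.28) + (2.76) + (-1.48) = 0.  So z_0 = 2 is a root, |z_0| = 2.
Divide out the factor (1 - 0.5 z) = (1 - z/z0) (since 1/z0 = 0.5):
  P(z) = (1 - 0.5 z)(1 + (-0.64) z + (0.37) z^2)
  [check: z-coef -0.64 - (0.5) = -1.14; z^2-coef 0.37 - (0.5)(-0.64) = 0.69; z^3-coef -(0.5)(0.37) = -0.185.]
Remaining roots from the quadratic factor 1 + (-0.64) z + (0.37) z^2:
  Set 1 + (-0.64) z + (0.37) z^2 = 0, i.e. a z^2 + b z + c = 0 with a = 0.37, b = -0.64, c = 1.
  Discriminant D = b^2 - 4ac = (-0.64)^2 - 4*(0.37)*1 = 0.4096 - (1.48) = -1.0704.
  D < 0, so the roots are the complex-conjugate pair z = (-b +/- i sqrt(-D)) / (2a) = 0.8649 +/- 1.3981i.
  For a conjugate pair |z|^2 = z * conj(z) = (product of roots) = c/a = 1/(0.37) = 2.702703, so |z| = sqrt(2.702703) = 1.644 for both roots.
Moduli of all roots: 2.0000, 1.6440, 1.6440.
All moduli strictly greater than 1? Yes.
Verdict: Invertible.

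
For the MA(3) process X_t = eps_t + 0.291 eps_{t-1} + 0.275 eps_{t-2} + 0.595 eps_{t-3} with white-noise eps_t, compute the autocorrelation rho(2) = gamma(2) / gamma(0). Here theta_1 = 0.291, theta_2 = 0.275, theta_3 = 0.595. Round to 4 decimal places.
\rho(2) = 0.2959

For an MA(q) process with theta_0 = 1, the autocovariance is
  gamma(k) = sigma^2 * sum_{i=0..q-k} theta_i * theta_{i+k},
and rho(k) = gamma(k) / gamma(0). Sigma^2 cancels.
  numerator   = (1)*(0.275) + (0.291)*(0.595) = 0.448145.
  denominator = (1)^2 + (0.291)^2 + (0.275)^2 + (0.595)^2 = 1.514331.
  rho(2) = 0.448145 / 1.514331 = 0.2959.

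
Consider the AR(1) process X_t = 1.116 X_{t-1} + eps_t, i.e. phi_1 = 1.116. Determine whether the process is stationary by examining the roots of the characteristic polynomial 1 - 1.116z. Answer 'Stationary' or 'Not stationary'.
\text{Not stationary}

The AR(p) characteristic polynomial is P(z) = 1 - 1.116z.
Stationarity requires all roots to lie outside the unit circle, i.e. |z| > 1 for every root.
This is linear in z: 1 + (-1.116) z = 0  =>  z = -1/(-1.116) = 0.896057,  |z| = 0.896057.
Moduli of all roots: 0.8961.
All moduli strictly greater than 1? No.
Verdict: Not stationary.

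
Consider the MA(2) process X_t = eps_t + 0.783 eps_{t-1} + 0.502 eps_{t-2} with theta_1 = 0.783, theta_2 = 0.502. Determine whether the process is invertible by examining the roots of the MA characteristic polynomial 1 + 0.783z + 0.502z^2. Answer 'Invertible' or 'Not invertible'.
\text{Invertible}

The MA(q) characteristic polynomial is P(z) = 1 + 0.783z + 0.502z^2.
Invertibility requires all roots to lie outside the unit circle, i.e. |z| > 1 for every root.
Set 1 + (0.783) z + (0.502) z^2 = 0, i.e. a z^2 + b z + c = 0 with a = 0.502, b = 0.783, c = 1.
Discriminant D = b^2 - 4ac = (0.783)^2 - 4*(0.502)*1 = 0.613089 - (2.008) = -1.394911.
D < 0, so the roots are the complex-conjugate pair z = (-b +/- i sqrt(-D)) / (2a) = -0.7799 +/- 1.1764i.
For a conjugate pair |z|^2 = z * conj(z) = (product of roots) = c/a = 1/(0.502) = 1.992032, so |z| = sqrt(1.992032) = 1.4114 for both roots.
Moduli of all roots: 1.4114, 1.4114.
All moduli strictly greater than 1? Yes.
Verdict: Invertible.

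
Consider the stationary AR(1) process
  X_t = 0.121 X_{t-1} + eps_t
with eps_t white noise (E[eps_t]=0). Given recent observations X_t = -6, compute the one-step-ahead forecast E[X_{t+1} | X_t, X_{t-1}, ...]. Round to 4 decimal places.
E[X_{t+1} \mid \mathcal F_t] = -0.7260

For an AR(p) model X_t = c + sum_i phi_i X_{t-i} + eps_t, the
one-step-ahead conditional mean is
  E[X_{t+1} | X_t, ...] = c + sum_i phi_i X_{t+1-i}.
Substitute known values:
  E[X_{t+1} | ...] = (0.121) * (-6)
                   = -0.7260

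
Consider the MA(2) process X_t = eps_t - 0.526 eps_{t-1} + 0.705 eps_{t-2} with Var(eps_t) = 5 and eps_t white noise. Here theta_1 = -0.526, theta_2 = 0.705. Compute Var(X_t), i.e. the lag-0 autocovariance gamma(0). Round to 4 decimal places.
\gamma(0) = 8.8685

For an MA(q) process X_t = eps_t + sum_i theta_i eps_{t-i} with
Var(eps_t) = sigma^2, the variance is
  gamma(0) = sigma^2 * (1 + sum_i theta_i^2).
  sum_i theta_i^2 = (-0.526)^2 + (0.705)^2 = 0.276676 + 0.497025 = 0.773701.
  gamma(0) = 5 * (1 + 0.773701) = 5 * 1.773701 = 8.868505, which rounds to 8.8685.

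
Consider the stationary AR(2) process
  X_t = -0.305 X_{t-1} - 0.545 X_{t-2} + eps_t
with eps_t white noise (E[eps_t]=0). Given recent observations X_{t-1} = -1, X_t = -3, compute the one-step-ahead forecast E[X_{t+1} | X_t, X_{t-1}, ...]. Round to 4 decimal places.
E[X_{t+1} \mid \mathcal F_t] = 1.4600

For an AR(p) model X_t = c + sum_i phi_i X_{t-i} + eps_t, the
one-step-ahead conditional mean is
  E[X_{t+1} | X_t, ...] = c + sum_i phi_i X_{t+1-i}.
Substitute known values:
  E[X_{t+1} | ...] = (-0.305) * (-3) + (-0.545) * (-1)
                   = 1.4600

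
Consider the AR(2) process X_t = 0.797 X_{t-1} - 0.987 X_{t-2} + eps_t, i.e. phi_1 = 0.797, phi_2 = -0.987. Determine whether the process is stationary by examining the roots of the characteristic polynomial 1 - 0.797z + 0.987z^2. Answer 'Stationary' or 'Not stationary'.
\text{Stationary}

The AR(p) characteristic polynomial is P(z) = 1 - 0.797z + 0.987z^2.
Stationarity requires all roots to lie outside the unit circle, i.e. |z| > 1 for every root.
Set 1 + (-0.797) z + (0.987) z^2 = 0, i.e. a z^2 + b z + c = 0 with a = 0.987, b = -0.797, c = 1.
Discriminant D = b^2 - 4ac = (-0.797)^2 - 4*(0.987)*1 = 0.635209 - (3.948) = -3.312791.
D < 0, so the roots are the complex-conjugate pair z = (-b +/- i sqrt(-D)) / (2a) = 0.4037 +/- 0.922i.
For a conjugate pair |z|^2 = z * conj(z) = (product of roots) = c/a = 1/(0.987) = 1.013171, so |z| = sqrt(1.013171) = 1.0066 for both roots.
Moduli of all roots: 1.0066, 1.0066.
All moduli strictly greater than 1? Yes.
Verdict: Stationary.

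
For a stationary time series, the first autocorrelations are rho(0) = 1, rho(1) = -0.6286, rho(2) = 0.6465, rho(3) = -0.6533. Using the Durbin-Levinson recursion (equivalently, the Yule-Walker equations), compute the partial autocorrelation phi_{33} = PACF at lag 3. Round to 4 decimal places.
\phi_{33} = -0.3089

The PACF at lag k is phi_{kk}, the last component of the solution
to the Yule-Walker system G_k phi = r_k where
  (G_k)_{ij} = rho(|i - j|), (r_k)_i = rho(i), i,j = 1..k.
Equivalently, Durbin-Levinson gives phi_{kk} iteratively:
  phi_{11} = rho(1)
  phi_{kk} = [rho(k) - sum_{j=1..k-1} phi_{k-1,j} rho(k-j)]
            / [1 - sum_{j=1..k-1} phi_{k-1,j} rho(j)],
  phi_{k,j} = phi_{k-1,j} - phi_{kk} phi_{k-1,k-j},  j = 1..k-1.
Step k = 1:
  phi_11 = rho(1) = -0.6286.
Step k = 2:
  phi_22 = [rho(2) - phi_11 rho(1)] / [1 - phi_11 rho(1)] = [0.6465 - (-0.6286)(-0.6286)] / [1 - (-0.6286)(-0.6286)]
         = 0.25136204 / 0.60486204 = 0.415569.
  Update: phi_21 = phi_11 - phi_22 phi_11 = -0.6286 - (0.415569)(-0.6286) = -0.367373.
Step k = 3:
  phi_33 = [rho(3) - phi_21 rho(2) - phi_22 rho(1)] / [1 - phi_21 rho(1) - phi_22 rho(2)]
    numerator   = -0.6533 - (-0.367373)(0.6465) - (0.415569)(-0.6286) = -0.15456642
    denominator = 1 - (-0.367373)(-0.6286) - (0.415569)(0.6465) = 0.50040372
  phi_33 = -0.15456642 / 0.50040372 = -0.3089.
Therefore phi_{33} = -0.3089.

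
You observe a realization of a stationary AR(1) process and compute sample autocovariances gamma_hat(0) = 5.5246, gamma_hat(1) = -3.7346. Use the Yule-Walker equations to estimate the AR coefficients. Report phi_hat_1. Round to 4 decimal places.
\hat\phi_{1} = -0.6760

The Yule-Walker equations for an AR(p) process read, in matrix form,
  Gamma_p phi = r_p,   with   (Gamma_p)_{ij} = gamma(|i - j|),
                       (r_p)_i = gamma(i),   i,j = 1..p.
Substitute the sample gammas (Toeplitz matrix and right-hand side of size 1):
  Gamma_p = [[5.5246]]
  r_p     = [-3.7346]
With p = 1 this is the single equation gamma(0) phi_1 = gamma(1):
  phi_hat_1 = gamma(1) / gamma(0) = -3.7346 / 5.5246 = -0.6760.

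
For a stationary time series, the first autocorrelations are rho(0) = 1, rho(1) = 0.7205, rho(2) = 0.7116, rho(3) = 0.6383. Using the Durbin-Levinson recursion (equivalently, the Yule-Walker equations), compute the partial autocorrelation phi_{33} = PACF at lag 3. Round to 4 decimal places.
\phi_{33} = 0.1050

The PACF at lag k is phi_{kk}, the last component of the solution
to the Yule-Walker system G_k phi = r_k where
  (G_k)_{ij} = rho(|i - j|), (r_k)_i = rho(i), i,j = 1..k.
Equivalently, Durbin-Levinson gives phi_{kk} iteratively:
  phi_{11} = rho(1)
  phi_{kk} = [rho(k) - sum_{j=1..k-1} phi_{k-1,j} rho(k-j)]
            / [1 - sum_{j=1..k-1} phi_{k-1,j} rho(j)],
  phi_{k,j} = phi_{k-1,j} - phi_{kk} phi_{k-1,k-j},  j = 1..k-1.
Step k = 1:
  phi_11 = rho(1) = 0.7205.
Step k = 2:
  phi_22 = [rho(2) - phi_11 rho(1)] / [1 - phi_11 rho(1)] = [0.7116 - (0.7205)(0.7205)] / [1 - (0.7205)(0.7205)]
         = 0.19247975 / 0.48087975 = 0.400266.
  Update: phi_21 = phi_11 - phi_22 phi_11 = 0.7205 - (0.400266)(0.7205) = 0.432108.
Step k = 3:
  phi_33 = [rho(3) - phi_21 rho(2) - phi_22 rho(1)] / [1 - phi_21 rho(1) - phi_22 rho(2)]
    numerator   = 0.6383 - (0.432108)(0.7116) - (0.400266)(0.7205) = 0.04242007
    denominator = 1 - (0.432108)(0.7205) - (0.400266)(0.7116) = 0.40383668
  phi_33 = 0.04242007 / 0.40383668 = 0.105.
Therefore phi_{33} = 0.1050.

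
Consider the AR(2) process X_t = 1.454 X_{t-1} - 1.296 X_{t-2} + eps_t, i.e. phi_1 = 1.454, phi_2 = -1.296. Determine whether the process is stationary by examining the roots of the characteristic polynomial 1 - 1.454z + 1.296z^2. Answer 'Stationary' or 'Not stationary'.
\text{Not stationary}

The AR(p) characteristic polynomial is P(z) = 1 - 1.454z + 1.296z^2.
Stationarity requires all roots to lie outside the unit circle, i.e. |z| > 1 for every root.
Set 1 + (-1.454) z + (1.296) z^2 = 0, i.e. a z^2 + b z + c = 0 with a = 1.296, b = -1.454, c = 1.
Discriminant D = b^2 - 4ac = (-1.454)^2 - 4*(1.296)*1 = 2.114116 - (5.184) = -3.069884.
D < 0, so the roots are the complex-conjugate pair z = (-b +/- i sqrt(-D)) / (2a) = 0.561 +/- 0.676i.
For a conjugate pair |z|^2 = z * conj(z) = (product of roots) = c/a = 1/(1.296) = 0.771605, so |z| = sqrt(0.771605) = 0.8784 for both roots.
Moduli of all roots: 0.8784, 0.8784.
All moduli strictly greater than 1? No.
Verdict: Not stationary.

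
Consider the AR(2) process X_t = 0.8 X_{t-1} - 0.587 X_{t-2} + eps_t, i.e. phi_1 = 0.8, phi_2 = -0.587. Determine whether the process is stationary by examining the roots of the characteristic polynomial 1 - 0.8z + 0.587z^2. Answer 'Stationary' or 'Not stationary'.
\text{Stationary}

The AR(p) characteristic polynomial is P(z) = 1 - 0.8z + 0.587z^2.
Stationarity requires all roots to lie outside the unit circle, i.e. |z| > 1 for every root.
Set 1 + (-0.8) z + (0.587) z^2 = 0, i.e. a z^2 + b z + c = 0 with a = 0.587, b = -0.8, c = 1.
Discriminant D = b^2 - 4ac = (-0.8)^2 - 4*(0.587)*1 = 0.64 - (2.348) = -1.708.
D < 0, so the roots are the complex-conjugate pair z = (-b +/- i sqrt(-D)) / (2a) = 0.6814 +/- 1.1132i.
For a conjugate pair |z|^2 = z * conj(z) = (product of roots) = c/a = 1/(0.587) = 1.703578, so |z| = sqrt(1.703578) = 1.3052 for both roots.
Moduli of all roots: 1.3052, 1.3052.
All moduli strictly greater than 1? Yes.
Verdict: Stationary.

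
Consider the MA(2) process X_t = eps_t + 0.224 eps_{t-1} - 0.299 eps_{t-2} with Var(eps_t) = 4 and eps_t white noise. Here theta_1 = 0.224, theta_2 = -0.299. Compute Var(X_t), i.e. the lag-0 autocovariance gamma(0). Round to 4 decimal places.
\gamma(0) = 4.5583

For an MA(q) process X_t = eps_t + sum_i theta_i eps_{t-i} with
Var(eps_t) = sigma^2, the variance is
  gamma(0) = sigma^2 * (1 + sum_i theta_i^2).
  sum_i theta_i^2 = (0.224)^2 + (-0.299)^2 = 0.050176 + 0.089401 = 0.139577.
  gamma(0) = 4 * (1 + 0.139577) = 4 * 1.139577 = 4.558308, which rounds to 4.5583.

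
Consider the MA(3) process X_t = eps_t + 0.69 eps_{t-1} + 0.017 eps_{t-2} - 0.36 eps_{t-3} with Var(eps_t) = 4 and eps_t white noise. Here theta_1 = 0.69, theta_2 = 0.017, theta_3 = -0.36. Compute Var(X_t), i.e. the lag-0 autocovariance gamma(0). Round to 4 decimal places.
\gamma(0) = 6.4240

For an MA(q) process X_t = eps_t + sum_i theta_i eps_{t-i} with
Var(eps_t) = sigma^2, the variance is
  gamma(0) = sigma^2 * (1 + sum_i theta_i^2).
  sum_i theta_i^2 = (0.69)^2 + (0.017)^2 + (-0.36)^2 = 0.4761 + 0.000289 + 0.1296 = 0.605989.
  gamma(0) = 4 * (1 + 0.605989) = 4 * 1.605989 = 6.423956, which rounds to 6.4240.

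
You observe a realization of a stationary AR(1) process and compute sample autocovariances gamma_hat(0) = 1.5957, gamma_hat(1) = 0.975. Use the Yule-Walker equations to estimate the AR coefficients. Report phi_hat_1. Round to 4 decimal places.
\hat\phi_{1} = 0.6110

The Yule-Walker equations for an AR(p) process read, in matrix form,
  Gamma_p phi = r_p,   with   (Gamma_p)_{ij} = gamma(|i - j|),
                       (r_p)_i = gamma(i),   i,j = 1..p.
Substitute the sample gammas (Toeplitz matrix and right-hand side of size 1):
  Gamma_p = [[1.5957]]
  r_p     = [0.975]
With p = 1 this is the single equation gamma(0) phi_1 = gamma(1):
  phi_hat_1 = gamma(1) / gamma(0) = 0.975 / 1.5957 = 0.6110.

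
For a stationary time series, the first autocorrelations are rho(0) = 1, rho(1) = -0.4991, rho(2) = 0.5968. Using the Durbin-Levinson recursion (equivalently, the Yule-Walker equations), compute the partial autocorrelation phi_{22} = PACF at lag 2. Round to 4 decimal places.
\phi_{22} = 0.4630

The PACF at lag k is phi_{kk}, the last component of the solution
to the Yule-Walker system G_k phi = r_k where
  (G_k)_{ij} = rho(|i - j|), (r_k)_i = rho(i), i,j = 1..k.
Equivalently, Durbin-Levinson gives phi_{kk} iteratively:
  phi_{11} = rho(1)
  phi_{kk} = [rho(k) - sum_{j=1..k-1} phi_{k-1,j} rho(k-j)]
            / [1 - sum_{j=1..k-1} phi_{k-1,j} rho(j)],
  phi_{k,j} = phi_{k-1,j} - phi_{kk} phi_{k-1,k-j},  j = 1..k-1.
Step k = 1:
  phi_11 = rho(1) = -0.4991.
Step k = 2:
  phi_22 = [rho(2) - phi_11 rho(1)] / [1 - phi_11 rho(1)] = [0.5968 - (-0.4991)(-0.4991)] / [1 - (-0.4991)(-0.4991)]
         = 0.34769919 / 0.75089919 = 0.463.
Therefore phi_{22} = 0.4630.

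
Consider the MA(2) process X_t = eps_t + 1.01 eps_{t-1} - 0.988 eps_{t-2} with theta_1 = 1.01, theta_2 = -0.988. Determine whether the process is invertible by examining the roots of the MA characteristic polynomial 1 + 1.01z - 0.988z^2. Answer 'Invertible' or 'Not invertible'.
\text{Not invertible}

The MA(q) characteristic polynomial is P(z) = 1 + 1.01z - 0.988z^2.
Invertibility requires all roots to lie outside the unit circle, i.e. |z| > 1 for every root.
Set 1 + (1.01) z + (-0.988) z^2 = 0, i.e. a z^2 + b z + c = 0 with a = -0.988, b = 1.01, c = 1.
Discriminant D = b^2 - 4ac = (1.01)^2 - 4*(-0.988)*1 = 1.0201 - (-3.952) = 4.9721.
D >= 0, so the roots are real: z = (-b +/- sqrt(D)) / (2a) = (-1.01 +/- 2.229821) / (-1.976).
  z_1 = (-1.01 + 2.229821) / (-1.976) = -0.6173,   |z_1| = 0.6173.
  z_2 = (-1.01 - 2.229821) / (-1.976) = 1.6396,   |z_2| = 1.6396.
Moduli of all roots: 0.6173, 1.6396.
All moduli strictly greater than 1? No.
Verdict: Not invertible.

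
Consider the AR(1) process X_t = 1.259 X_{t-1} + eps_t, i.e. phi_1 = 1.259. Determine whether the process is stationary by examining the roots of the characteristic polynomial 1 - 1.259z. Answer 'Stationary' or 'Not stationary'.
\text{Not stationary}

The AR(p) characteristic polynomial is P(z) = 1 - 1.259z.
Stationarity requires all roots to lie outside the unit circle, i.e. |z| > 1 for every root.
This is linear in z: 1 + (-1.259) z = 0  =>  z = -1/(-1.259) = 0.794281,  |z| = 0.794281.
Moduli of all roots: 0.7943.
All moduli strictly greater than 1? No.
Verdict: Not stationary.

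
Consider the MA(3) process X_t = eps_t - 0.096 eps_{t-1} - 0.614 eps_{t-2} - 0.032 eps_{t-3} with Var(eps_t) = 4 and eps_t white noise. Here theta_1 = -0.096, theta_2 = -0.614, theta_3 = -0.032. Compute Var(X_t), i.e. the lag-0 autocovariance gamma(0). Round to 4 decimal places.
\gamma(0) = 5.5489

For an MA(q) process X_t = eps_t + sum_i theta_i eps_{t-i} with
Var(eps_t) = sigma^2, the variance is
  gamma(0) = sigma^2 * (1 + sum_i theta_i^2).
  sum_i theta_i^2 = (-0.096)^2 + (-0.614)^2 + (-0.032)^2 = 0.009216 + 0.376996 + 0.001024 = 0.387236.
  gamma(0) = 4 * (1 + 0.387236) = 4 * 1.387236 = 5.548944, which rounds to 5.5489.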